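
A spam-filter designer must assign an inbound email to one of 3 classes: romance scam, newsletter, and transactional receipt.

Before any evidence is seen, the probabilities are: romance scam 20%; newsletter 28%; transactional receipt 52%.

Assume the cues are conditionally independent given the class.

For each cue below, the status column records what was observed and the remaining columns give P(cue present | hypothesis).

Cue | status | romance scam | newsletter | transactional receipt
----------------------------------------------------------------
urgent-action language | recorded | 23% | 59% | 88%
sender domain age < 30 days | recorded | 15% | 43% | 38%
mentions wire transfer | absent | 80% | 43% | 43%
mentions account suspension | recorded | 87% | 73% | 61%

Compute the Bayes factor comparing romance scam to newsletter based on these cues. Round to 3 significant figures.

The Bayes factor is the ratio of the joint likelihoods of the cue pattern under the two hypotheses (using 1 − P(present | H) for each absent cue).
  romance scam: 0.23 × 0.15 × (1 − 0.80) × 0.87 = 0.006003
  newsletter: 0.59 × 0.43 × (1 − 0.43) × 0.73 = 0.10556
Bayes factor = 0.006003 / 0.10556 ≈ 0.0569

0.0569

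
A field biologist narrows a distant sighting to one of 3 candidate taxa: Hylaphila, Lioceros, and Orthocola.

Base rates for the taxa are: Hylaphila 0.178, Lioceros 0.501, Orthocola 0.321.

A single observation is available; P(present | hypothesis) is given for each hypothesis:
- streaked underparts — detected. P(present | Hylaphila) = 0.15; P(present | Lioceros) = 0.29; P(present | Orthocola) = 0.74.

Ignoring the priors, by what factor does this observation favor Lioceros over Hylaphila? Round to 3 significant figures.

1.93

Likelihood of this observation under each hypothesis:
  Lioceros: 0.29
  Hylaphila: 0.15
Bayes factor = 0.29 / 0.15 ≈ 1.93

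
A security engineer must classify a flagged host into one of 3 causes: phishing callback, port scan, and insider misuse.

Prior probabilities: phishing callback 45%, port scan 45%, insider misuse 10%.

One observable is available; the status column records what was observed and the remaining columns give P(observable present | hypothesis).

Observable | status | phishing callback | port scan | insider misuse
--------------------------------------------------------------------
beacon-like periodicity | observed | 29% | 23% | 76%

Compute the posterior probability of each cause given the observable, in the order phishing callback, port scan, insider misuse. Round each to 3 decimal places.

0.421, 0.334, 0.245

Multiply each prior by the likelihood of the observable:
  phishing callback: 0.45 × 0.29 = 0.1305
  port scan: 0.45 × 0.23 = 0.1035
  insider misuse: 0.10 × 0.76 = 0.076
The unnormalized weights sum to 0.31.
P(phishing callback | evidence) = 0.1305 / 0.31 ≈ 0.421
P(port scan | evidence) = 0.1035 / 0.31 ≈ 0.334
P(insider misuse | evidence) = 0.076 / 0.31 ≈ 0.245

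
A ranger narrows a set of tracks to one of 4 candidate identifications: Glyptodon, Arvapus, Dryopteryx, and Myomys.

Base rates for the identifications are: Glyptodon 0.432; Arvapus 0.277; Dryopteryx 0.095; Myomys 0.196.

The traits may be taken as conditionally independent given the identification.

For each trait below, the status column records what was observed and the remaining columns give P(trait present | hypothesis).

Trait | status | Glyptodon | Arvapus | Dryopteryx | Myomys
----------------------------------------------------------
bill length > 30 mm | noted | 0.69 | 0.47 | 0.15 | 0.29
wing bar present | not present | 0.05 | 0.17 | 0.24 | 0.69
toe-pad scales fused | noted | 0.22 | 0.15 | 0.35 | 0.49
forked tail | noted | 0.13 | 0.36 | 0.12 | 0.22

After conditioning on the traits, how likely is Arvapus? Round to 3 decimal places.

For each hypothesis, the unnormalized posterior weight is prior × product of the trait likelihoods (using 1 − P(present | H) for each absent trait):
  Glyptodon: 0.432 × 0.69 × (1 − 0.05) × 0.22 × 0.13 = 0.0080988
  Arvapus: 0.277 × 0.47 × (1 − 0.17) × 0.15 × 0.36 = 0.0058351
  Dryopteryx: 0.095 × 0.15 × (1 − 0.24) × 0.35 × 0.12 = 0.00045486
  Myomys: 0.196 × 0.29 × (1 − 0.69) × 0.49 × 0.22 = 0.0018995
Marginal likelihood of the evidence = 0.016288.
P(Arvapus | evidence) = 0.0058351 / 0.016288 ≈ 0.358.

0.358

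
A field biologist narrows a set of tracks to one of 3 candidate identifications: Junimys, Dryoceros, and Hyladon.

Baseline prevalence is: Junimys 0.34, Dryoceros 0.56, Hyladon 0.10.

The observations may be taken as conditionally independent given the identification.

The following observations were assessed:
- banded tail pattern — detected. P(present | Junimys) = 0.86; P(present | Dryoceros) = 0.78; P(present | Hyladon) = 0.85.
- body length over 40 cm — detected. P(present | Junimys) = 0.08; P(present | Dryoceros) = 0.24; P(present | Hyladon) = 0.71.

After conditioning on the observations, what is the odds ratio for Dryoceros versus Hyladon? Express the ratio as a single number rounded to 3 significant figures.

1.74

The normalizing constant cancels in an odds ratio, so compute prior × likelihood for the two hypotheses only:
  Dryoceros: 0.56 × 0.78 × 0.24 = 0.10483
  Hyladon: 0.10 × 0.85 × 0.71 = 0.06035
Posterior odds = 0.10483 / 0.06035 ≈ 1.74.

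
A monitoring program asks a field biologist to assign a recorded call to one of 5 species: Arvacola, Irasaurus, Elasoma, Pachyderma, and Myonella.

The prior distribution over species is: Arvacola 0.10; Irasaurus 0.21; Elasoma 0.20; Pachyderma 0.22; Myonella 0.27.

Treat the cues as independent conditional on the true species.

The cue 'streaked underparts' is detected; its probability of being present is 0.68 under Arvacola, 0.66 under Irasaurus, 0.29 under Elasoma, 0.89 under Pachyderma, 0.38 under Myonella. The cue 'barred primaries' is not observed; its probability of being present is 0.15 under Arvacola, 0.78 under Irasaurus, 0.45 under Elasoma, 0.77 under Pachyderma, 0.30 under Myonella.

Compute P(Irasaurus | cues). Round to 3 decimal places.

0.129

For each hypothesis, the unnormalized posterior weight is prior × product of the cue likelihoods (using 1 − P(present | H) for each absent cue):
  Arvacola: 0.10 × 0.68 × (1 − 0.15) = 0.0578
  Irasaurus: 0.21 × 0.66 × (1 − 0.78) = 0.030492
  Elasoma: 0.20 × 0.29 × (1 − 0.45) = 0.0319
  Pachyderma: 0.22 × 0.89 × (1 − 0.77) = 0.045034
  Myonella: 0.27 × 0.38 × (1 − 0.30) = 0.07182
Normalizing constant Z = 0.0578 + 0.030492 + 0.0319 + 0.045034 + 0.07182 = 0.23705.
P(Irasaurus | evidence) = 0.030492 / 0.23705 ≈ 0.129.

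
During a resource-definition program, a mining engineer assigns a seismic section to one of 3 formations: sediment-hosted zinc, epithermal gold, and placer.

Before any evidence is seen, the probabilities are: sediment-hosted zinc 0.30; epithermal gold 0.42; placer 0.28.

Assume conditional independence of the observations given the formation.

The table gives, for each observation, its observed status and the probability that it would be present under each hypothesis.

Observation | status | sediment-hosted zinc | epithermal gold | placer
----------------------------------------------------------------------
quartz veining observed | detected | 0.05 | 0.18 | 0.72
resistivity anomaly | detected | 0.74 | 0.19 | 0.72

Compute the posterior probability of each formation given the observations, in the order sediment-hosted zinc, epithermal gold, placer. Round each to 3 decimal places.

0.065, 0.084, 0.851

For each hypothesis, the unnormalized posterior weight is prior × product of the observation likelihoods:
  sediment-hosted zinc: 0.30 × 0.05 × 0.74 = 0.0111
  epithermal gold: 0.42 × 0.18 × 0.19 = 0.014364
  placer: 0.28 × 0.72 × 0.72 = 0.14515
Marginal likelihood of the evidence = 0.17062.
P(sediment-hosted zinc | evidence) = 0.0111 / 0.17062 ≈ 0.065
P(epithermal gold | evidence) = 0.014364 / 0.17062 ≈ 0.084
P(placer | evidence) = 0.14515 / 0.17062 ≈ 0.851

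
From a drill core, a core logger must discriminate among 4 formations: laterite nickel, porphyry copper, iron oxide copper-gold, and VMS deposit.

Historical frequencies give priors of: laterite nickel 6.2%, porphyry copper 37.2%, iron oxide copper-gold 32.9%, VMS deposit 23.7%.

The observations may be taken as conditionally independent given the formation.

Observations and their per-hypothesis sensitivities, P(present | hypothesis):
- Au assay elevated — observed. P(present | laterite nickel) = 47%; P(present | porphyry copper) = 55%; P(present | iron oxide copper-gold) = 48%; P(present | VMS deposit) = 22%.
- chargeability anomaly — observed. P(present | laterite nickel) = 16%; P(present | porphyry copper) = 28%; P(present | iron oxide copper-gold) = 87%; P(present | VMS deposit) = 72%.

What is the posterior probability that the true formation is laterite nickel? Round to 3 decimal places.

0.020

By Bayes' rule with conditional independence, the unnormalized weight for each hypothesis is prior × ∏ likelihoods:
  laterite nickel: 0.062 × 0.47 × 0.16 = 0.0046624
  porphyry copper: 0.372 × 0.55 × 0.28 = 0.057288
  iron oxide copper-gold: 0.329 × 0.48 × 0.87 = 0.13739
  VMS deposit: 0.237 × 0.22 × 0.72 = 0.037541
Normalizing constant Z = 0.0046624 + 0.057288 + 0.13739 + 0.037541 = 0.23688.
P(laterite nickel | evidence) = 0.0046624 / 0.23688 ≈ 0.020.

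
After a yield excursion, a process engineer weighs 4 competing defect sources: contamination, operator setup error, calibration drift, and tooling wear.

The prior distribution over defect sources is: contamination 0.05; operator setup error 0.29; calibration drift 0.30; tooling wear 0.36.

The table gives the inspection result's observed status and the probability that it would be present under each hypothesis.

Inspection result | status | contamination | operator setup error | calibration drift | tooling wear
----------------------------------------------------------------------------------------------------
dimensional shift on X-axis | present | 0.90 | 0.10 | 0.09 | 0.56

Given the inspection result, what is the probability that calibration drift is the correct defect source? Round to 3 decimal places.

By Bayes' rule, the unnormalized weight for each hypothesis is prior × likelihood:
  contamination: 0.05 × 0.90 = 0.045
  operator setup error: 0.29 × 0.10 = 0.029
  calibration drift: 0.30 × 0.09 = 0.027
  tooling wear: 0.36 × 0.56 = 0.2016
The unnormalized weights sum to 0.3026.
P(calibration drift | evidence) = 0.027 / 0.3026 ≈ 0.089.

0.089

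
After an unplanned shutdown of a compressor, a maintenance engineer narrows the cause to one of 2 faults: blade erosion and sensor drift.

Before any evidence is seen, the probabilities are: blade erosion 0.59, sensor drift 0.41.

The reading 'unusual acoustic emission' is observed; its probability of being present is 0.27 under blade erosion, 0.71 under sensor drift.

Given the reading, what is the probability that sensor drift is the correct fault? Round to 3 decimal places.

0.646

For each hypothesis, the unnormalized posterior weight is prior × likelihood:
  blade erosion: 0.59 × 0.27 = 0.1593
  sensor drift: 0.41 × 0.71 = 0.2911
Normalizing constant Z = 0.1593 + 0.2911 = 0.4504.
P(sensor drift | evidence) = 0.2911 / 0.4504 ≈ 0.646.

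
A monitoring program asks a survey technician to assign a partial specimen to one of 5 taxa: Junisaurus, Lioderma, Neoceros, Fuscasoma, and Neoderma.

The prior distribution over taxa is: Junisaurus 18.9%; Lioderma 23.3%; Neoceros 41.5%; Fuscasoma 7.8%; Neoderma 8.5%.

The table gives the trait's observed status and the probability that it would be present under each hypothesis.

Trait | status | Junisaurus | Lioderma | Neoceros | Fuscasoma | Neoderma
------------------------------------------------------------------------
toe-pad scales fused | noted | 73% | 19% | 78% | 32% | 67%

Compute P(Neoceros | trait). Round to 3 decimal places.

0.551

By Bayes' rule, the unnormalized weight for each hypothesis is prior × likelihood:
  Junisaurus: 0.189 × 0.73 = 0.13797
  Lioderma: 0.233 × 0.19 = 0.04427
  Neoceros: 0.415 × 0.78 = 0.3237
  Fuscasoma: 0.078 × 0.32 = 0.02496
  Neoderma: 0.085 × 0.67 = 0.05695
The unnormalized weights sum to 0.58785.
P(Neoceros | evidence) = 0.3237 / 0.58785 ≈ 0.551.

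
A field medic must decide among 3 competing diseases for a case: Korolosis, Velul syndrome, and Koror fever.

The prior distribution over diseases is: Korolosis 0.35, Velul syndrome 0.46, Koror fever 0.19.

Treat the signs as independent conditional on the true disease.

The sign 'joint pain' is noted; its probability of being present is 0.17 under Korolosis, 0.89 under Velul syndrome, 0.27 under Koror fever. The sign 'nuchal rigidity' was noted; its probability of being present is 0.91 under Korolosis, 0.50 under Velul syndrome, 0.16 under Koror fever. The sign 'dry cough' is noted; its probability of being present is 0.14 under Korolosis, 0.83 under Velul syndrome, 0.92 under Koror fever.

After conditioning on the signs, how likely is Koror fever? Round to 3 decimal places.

Multiply each prior by the joint likelihood of the sign pattern:
  Korolosis: 0.35 × 0.17 × 0.91 × 0.14 = 0.0075803
  Velul syndrome: 0.46 × 0.89 × 0.50 × 0.83 = 0.1699
  Koror fever: 0.19 × 0.27 × 0.16 × 0.92 = 0.0075514
Marginal likelihood of the evidence = 0.18503.
P(Koror fever | evidence) = 0.0075514 / 0.18503 ≈ 0.041.

0.041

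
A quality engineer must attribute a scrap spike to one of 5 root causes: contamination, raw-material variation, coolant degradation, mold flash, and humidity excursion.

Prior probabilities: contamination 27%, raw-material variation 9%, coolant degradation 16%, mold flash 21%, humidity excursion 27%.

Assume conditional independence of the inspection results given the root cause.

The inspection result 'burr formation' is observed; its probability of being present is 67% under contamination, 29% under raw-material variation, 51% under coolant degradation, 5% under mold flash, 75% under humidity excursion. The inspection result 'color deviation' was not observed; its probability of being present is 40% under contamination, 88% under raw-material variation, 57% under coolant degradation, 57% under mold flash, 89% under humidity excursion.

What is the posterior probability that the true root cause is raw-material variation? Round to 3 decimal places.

By Bayes' rule with conditional independence, the unnormalized weight for each hypothesis is prior × ∏ likelihoods (using 1 − P(present | H) for each absent inspection result):
  contamination: 0.27 × 0.67 × (1 − 0.40) = 0.10854
  raw-material variation: 0.09 × 0.29 × (1 − 0.88) = 0.003132
  coolant degradation: 0.16 × 0.51 × (1 − 0.57) = 0.035088
  mold flash: 0.21 × 0.05 × (1 − 0.57) = 0.004515
  humidity excursion: 0.27 × 0.75 × (1 − 0.89) = 0.022275
Marginal likelihood of the evidence = 0.17355.
P(raw-material variation | evidence) = 0.003132 / 0.17355 ≈ 0.018.

0.018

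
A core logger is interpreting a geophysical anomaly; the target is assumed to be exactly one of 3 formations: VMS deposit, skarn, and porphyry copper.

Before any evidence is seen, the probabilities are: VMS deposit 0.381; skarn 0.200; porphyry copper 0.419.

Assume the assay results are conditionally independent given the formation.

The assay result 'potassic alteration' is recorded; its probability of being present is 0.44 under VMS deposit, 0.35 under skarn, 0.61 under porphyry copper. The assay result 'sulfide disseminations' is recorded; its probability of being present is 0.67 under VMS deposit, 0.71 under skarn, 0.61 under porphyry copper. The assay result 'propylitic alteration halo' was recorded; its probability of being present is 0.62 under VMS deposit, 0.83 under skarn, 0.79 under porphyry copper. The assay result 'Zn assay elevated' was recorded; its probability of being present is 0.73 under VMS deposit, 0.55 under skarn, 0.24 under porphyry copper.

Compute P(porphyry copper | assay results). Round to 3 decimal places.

0.287

By Bayes' rule with conditional independence, the unnormalized weight for each hypothesis is prior × ∏ likelihoods:
  VMS deposit: 0.381 × 0.44 × 0.67 × 0.62 × 0.73 = 0.050835
  skarn: 0.200 × 0.35 × 0.71 × 0.83 × 0.55 = 0.022688
  porphyry copper: 0.419 × 0.61 × 0.61 × 0.79 × 0.24 = 0.029561
Marginal likelihood of the evidence = 0.10308.
P(porphyry copper | evidence) = 0.029561 / 0.10308 ≈ 0.287.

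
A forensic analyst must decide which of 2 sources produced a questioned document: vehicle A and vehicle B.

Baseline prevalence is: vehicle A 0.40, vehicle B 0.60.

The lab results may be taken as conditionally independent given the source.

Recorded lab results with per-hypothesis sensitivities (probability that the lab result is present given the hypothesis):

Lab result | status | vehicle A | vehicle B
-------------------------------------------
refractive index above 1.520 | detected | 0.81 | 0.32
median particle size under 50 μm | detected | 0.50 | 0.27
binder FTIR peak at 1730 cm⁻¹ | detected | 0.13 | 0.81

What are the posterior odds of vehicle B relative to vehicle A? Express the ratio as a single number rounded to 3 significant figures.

Unnormalized posterior weight (prior times the lab result likelihoods) for each of the two hypotheses:
  vehicle B: 0.60 × 0.32 × 0.27 × 0.81 = 0.04199
  vehicle A: 0.40 × 0.81 × 0.50 × 0.13 = 0.02106
Odds(vehicle B : vehicle A) = 0.04199 / 0.02106 ≈ 1.99.

1.99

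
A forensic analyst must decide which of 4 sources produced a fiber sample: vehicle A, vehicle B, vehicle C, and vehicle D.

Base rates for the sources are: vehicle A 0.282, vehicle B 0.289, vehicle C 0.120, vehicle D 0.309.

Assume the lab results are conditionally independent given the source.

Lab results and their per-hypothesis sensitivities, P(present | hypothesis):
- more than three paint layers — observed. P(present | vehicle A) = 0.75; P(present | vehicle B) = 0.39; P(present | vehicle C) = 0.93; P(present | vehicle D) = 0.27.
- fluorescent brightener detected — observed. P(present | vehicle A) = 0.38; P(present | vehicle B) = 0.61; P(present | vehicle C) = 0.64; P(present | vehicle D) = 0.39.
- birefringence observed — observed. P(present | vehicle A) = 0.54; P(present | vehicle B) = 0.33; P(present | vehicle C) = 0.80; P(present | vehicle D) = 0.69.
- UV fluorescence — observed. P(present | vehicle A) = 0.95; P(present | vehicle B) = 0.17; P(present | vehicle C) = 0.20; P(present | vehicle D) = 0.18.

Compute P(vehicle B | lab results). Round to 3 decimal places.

0.064

By Bayes' rule with conditional independence, the unnormalized weight for each hypothesis is prior × ∏ likelihoods:
  vehicle A: 0.282 × 0.75 × 0.38 × 0.54 × 0.95 = 0.04123
  vehicle B: 0.289 × 0.39 × 0.61 × 0.33 × 0.17 = 0.003857
  vehicle C: 0.120 × 0.93 × 0.64 × 0.80 × 0.20 = 0.011428
  vehicle D: 0.309 × 0.27 × 0.39 × 0.69 × 0.18 = 0.0040412
The unnormalized weights sum to 0.060556.
P(vehicle B | evidence) = 0.003857 / 0.060556 ≈ 0.064.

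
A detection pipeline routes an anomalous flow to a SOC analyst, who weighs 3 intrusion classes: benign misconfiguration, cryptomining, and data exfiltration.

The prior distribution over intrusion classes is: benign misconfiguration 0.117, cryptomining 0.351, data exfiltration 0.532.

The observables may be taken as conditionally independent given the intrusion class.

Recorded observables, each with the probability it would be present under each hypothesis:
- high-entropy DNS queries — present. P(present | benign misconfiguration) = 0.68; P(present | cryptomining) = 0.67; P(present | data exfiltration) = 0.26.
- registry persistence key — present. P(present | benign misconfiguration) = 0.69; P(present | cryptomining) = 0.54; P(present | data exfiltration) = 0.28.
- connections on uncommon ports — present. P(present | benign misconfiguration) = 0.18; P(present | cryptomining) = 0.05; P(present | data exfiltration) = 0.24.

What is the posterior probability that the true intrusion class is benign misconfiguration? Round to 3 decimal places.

0.387

Multiply each prior by the joint likelihood of the observable pattern:
  benign misconfiguration: 0.117 × 0.68 × 0.69 × 0.18 = 0.0098814
  cryptomining: 0.351 × 0.67 × 0.54 × 0.05 = 0.0063496
  data exfiltration: 0.532 × 0.26 × 0.28 × 0.24 = 0.0092951
The unnormalized weights sum to 0.025526.
P(benign misconfiguration | evidence) = 0.0098814 / 0.025526 ≈ 0.387.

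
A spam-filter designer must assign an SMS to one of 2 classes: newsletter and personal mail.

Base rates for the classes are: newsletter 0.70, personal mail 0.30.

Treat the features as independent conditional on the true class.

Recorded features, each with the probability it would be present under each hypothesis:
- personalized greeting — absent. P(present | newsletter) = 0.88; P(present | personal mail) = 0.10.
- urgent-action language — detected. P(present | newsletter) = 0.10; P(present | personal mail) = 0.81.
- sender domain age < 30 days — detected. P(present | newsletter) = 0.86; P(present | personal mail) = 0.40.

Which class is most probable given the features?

By Bayes' rule with conditional independence, the unnormalized weight for each hypothesis is prior × ∏ likelihoods (using 1 − P(present | H) for each absent feature):
  newsletter: 0.70 × (1 − 0.88) × 0.10 × 0.86 = 0.007224
  personal mail: 0.30 × (1 − 0.10) × 0.81 × 0.40 = 0.08748
The unnormalized weights sum to 0.094704.
P(newsletter | evidence) ≈ 0.007224 / 0.094704 ≈ 0.076
P(personal mail | evidence) ≈ 0.08748 / 0.094704 ≈ 0.924
The largest is 0.924, so personal mail is most probable.

personal mail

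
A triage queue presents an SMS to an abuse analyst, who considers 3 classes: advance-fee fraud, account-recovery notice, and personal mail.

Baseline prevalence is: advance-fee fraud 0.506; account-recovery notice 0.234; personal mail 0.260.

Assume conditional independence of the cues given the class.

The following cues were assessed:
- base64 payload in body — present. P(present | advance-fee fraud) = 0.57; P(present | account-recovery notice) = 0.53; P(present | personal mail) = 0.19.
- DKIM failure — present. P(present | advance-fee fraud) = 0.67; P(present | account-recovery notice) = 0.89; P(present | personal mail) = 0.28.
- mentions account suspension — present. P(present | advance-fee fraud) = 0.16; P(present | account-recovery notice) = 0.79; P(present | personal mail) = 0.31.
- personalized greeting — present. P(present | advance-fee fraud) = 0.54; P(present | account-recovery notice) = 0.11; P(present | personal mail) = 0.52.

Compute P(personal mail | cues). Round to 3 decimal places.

Multiply each prior by the joint likelihood of the cue pattern:
  advance-fee fraud: 0.506 × 0.57 × 0.67 × 0.16 × 0.54 = 0.016696
  account-recovery notice: 0.234 × 0.53 × 0.89 × 0.79 × 0.11 = 0.0095918
  personal mail: 0.260 × 0.19 × 0.28 × 0.31 × 0.52 = 0.0022297
The unnormalized weights sum to 0.028518.
P(personal mail | evidence) = 0.0022297 / 0.028518 ≈ 0.078.

0.078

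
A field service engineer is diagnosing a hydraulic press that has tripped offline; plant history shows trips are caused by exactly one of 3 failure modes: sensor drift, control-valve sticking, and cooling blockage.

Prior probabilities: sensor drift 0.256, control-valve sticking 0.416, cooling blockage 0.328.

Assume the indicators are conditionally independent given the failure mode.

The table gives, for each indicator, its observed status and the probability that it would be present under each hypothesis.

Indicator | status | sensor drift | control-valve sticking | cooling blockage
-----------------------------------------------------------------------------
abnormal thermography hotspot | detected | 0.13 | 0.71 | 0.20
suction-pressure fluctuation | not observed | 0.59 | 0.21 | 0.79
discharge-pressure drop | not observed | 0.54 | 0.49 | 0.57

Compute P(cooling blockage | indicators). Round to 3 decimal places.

By Bayes' rule with conditional independence, the unnormalized weight for each hypothesis is prior × ∏ likelihoods (using 1 − P(present | H) for each absent indicator):
  sensor drift: 0.256 × 0.13 × (1 − 0.59) × (1 − 0.54) = 0.0062766
  control-valve sticking: 0.416 × 0.71 × (1 − 0.21) × (1 − 0.49) = 0.119
  cooling blockage: 0.328 × 0.20 × (1 − 0.79) × (1 − 0.57) = 0.0059237
The unnormalized weights sum to 0.1312.
P(cooling blockage | evidence) = 0.0059237 / 0.1312 ≈ 0.045.

0.045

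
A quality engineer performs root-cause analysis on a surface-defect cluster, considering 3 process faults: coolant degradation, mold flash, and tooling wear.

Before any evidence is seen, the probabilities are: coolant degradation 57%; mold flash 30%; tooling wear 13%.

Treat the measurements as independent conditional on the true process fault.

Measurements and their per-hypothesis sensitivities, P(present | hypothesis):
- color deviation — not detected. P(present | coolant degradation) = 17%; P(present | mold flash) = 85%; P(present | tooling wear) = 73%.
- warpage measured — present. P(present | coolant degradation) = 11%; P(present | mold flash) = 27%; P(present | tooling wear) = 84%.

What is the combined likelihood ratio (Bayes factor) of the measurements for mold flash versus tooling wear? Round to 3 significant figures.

Joint likelihood of the measurement pattern under each hypothesis (using 1 − P(present | H) for each absent measurement):
  mold flash: (1 − 0.85) × 0.27 = 0.0405
  tooling wear: (1 − 0.73) × 0.84 = 0.2268
Bayes factor = 0.0405 / 0.2268 ≈ 0.179

0.179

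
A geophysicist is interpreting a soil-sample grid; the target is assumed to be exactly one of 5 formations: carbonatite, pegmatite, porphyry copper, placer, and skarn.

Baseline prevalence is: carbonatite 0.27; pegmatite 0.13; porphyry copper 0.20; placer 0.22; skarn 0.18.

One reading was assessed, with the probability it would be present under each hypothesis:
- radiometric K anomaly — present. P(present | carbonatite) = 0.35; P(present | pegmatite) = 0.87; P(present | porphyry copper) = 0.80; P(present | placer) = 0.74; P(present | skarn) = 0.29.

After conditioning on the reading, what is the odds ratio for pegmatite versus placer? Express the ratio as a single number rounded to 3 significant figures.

0.695

Unnormalized posterior weight (prior times the reading likelihood) for each of the two hypotheses:
  pegmatite: 0.13 × 0.87 = 0.1131
  placer: 0.22 × 0.74 = 0.1628
Posterior odds = 0.1131 / 0.1628 ≈ 0.695.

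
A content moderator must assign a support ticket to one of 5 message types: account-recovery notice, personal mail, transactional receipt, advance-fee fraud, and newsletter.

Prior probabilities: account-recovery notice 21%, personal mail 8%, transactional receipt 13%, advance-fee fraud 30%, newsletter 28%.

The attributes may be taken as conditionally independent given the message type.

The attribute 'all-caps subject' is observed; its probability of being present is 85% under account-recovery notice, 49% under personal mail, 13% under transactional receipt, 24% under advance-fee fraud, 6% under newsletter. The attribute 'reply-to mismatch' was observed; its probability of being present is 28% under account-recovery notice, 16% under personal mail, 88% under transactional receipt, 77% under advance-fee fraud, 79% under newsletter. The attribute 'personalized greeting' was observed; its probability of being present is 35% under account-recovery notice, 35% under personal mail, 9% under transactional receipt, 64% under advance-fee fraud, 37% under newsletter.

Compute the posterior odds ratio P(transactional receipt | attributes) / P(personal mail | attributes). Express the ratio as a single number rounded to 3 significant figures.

0.610

Posterior odds equal prior odds times the likelihood ratio; only the two competing hypotheses matter.
  transactional receipt: 0.13 × 0.13 × 0.88 × 0.09 = 0.0013385
  personal mail: 0.08 × 0.49 × 0.16 × 0.35 = 0.0021952
Odds(transactional receipt : personal mail) = 0.0013385 / 0.0021952 ≈ 0.610.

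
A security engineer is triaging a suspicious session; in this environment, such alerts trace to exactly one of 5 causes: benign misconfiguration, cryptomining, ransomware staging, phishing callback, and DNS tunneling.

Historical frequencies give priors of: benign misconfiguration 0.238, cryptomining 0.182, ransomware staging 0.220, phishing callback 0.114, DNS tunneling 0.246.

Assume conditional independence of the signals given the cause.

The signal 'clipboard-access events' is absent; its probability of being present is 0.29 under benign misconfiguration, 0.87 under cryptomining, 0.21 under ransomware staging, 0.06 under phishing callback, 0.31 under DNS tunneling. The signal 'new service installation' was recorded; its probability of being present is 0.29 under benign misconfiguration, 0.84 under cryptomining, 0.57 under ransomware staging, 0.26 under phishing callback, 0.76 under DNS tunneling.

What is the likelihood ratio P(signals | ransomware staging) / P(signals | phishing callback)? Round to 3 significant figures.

Take the product of per-signal likelihoods under each hypothesis (using 1 − P(present | H) for each absent signal), then divide.
  ransomware staging: (1 − 0.21) × 0.57 = 0.4503
  phishing callback: (1 − 0.06) × 0.26 = 0.2444
Bayes factor = 0.4503 / 0.2444 ≈ 1.84

1.84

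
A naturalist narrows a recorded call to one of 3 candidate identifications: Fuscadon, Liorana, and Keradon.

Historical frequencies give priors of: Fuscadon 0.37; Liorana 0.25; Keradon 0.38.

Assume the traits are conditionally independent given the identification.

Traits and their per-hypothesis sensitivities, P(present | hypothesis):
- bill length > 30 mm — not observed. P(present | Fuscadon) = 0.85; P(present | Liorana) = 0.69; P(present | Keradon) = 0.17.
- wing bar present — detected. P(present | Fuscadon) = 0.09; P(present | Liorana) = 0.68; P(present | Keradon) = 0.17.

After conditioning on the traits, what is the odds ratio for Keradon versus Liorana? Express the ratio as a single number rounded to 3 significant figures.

1.02

Posterior odds equal prior odds times the likelihood ratio; only the two competing hypotheses matter (using 1 − P(present | H) for each absent trait).
  Keradon: 0.38 × (1 − 0.17) × 0.17 = 0.053618
  Liorana: 0.25 × (1 − 0.69) × 0.68 = 0.0527
Posterior odds = 0.053618 / 0.0527 ≈ 1.02.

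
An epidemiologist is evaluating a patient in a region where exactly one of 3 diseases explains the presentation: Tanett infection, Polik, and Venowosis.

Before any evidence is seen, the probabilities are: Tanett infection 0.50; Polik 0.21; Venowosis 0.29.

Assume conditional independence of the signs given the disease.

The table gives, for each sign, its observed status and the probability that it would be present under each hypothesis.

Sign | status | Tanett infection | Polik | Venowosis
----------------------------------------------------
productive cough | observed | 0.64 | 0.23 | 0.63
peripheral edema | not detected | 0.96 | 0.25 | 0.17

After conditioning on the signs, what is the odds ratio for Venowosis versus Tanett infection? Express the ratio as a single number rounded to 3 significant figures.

Unnormalized posterior weight (prior times the sign likelihoods) for each of the two hypotheses (using 1 − P(present | H) for each absent sign):
  Venowosis: 0.29 × 0.63 × (1 − 0.17) = 0.15164
  Tanett infection: 0.50 × 0.64 × (1 − 0.96) = 0.0128
Odds(Venowosis : Tanett infection) = 0.15164 / 0.0128 ≈ 11.8.

11.8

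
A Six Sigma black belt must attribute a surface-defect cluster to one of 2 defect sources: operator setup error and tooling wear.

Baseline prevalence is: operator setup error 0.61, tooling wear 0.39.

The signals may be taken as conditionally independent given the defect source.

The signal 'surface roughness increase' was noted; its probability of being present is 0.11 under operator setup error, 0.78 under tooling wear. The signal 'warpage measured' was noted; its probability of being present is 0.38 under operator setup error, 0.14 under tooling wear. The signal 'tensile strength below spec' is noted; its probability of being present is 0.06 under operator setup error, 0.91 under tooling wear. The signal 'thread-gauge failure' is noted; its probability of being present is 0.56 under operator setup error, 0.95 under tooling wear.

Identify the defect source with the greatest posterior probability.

For each hypothesis, the unnormalized posterior weight is prior × product of the signal likelihoods:
  operator setup error: 0.61 × 0.11 × 0.38 × 0.06 × 0.56 = 0.00085673
  tooling wear: 0.39 × 0.78 × 0.14 × 0.91 × 0.95 = 0.036817
Normalizing constant Z = 0.00085673 + 0.036817 = 0.037674.
P(operator setup error | evidence) ≈ 0.00085673 / 0.037674 ≈ 0.023
P(tooling wear | evidence) ≈ 0.036817 / 0.037674 ≈ 0.977
The largest is 0.977, so tooling wear is most probable.

tooling wear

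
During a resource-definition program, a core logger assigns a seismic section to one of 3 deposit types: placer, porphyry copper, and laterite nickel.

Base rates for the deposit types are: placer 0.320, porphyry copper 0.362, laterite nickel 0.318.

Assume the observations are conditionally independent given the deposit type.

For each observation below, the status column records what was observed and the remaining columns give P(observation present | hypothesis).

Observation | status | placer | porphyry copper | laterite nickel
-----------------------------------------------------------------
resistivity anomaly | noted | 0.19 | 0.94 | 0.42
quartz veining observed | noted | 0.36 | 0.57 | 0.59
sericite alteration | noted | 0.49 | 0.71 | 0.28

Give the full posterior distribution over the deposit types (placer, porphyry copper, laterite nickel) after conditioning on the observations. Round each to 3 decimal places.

0.063, 0.808, 0.129

By Bayes' rule with conditional independence, the unnormalized weight for each hypothesis is prior × ∏ likelihoods:
  placer: 0.320 × 0.19 × 0.36 × 0.49 = 0.010725
  porphyry copper: 0.362 × 0.94 × 0.57 × 0.71 = 0.13771
  laterite nickel: 0.318 × 0.42 × 0.59 × 0.28 = 0.022064
Marginal likelihood of the evidence = 0.1705.
P(placer | evidence) = 0.010725 / 0.1705 ≈ 0.063
P(porphyry copper | evidence) = 0.13771 / 0.1705 ≈ 0.808
P(laterite nickel | evidence) = 0.022064 / 0.1705 ≈ 0.129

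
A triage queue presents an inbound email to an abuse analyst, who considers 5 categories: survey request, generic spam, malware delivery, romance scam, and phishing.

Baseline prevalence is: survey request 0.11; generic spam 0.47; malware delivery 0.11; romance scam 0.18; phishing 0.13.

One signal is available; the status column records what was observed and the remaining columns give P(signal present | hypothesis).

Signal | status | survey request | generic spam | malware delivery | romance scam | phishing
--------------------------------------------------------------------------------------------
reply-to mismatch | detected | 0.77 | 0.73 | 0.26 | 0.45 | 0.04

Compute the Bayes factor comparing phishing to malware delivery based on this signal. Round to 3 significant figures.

Likelihood of this signal under each hypothesis:
  phishing: 0.04
  malware delivery: 0.26
Bayes factor = 0.04 / 0.26 ≈ 0.154

0.154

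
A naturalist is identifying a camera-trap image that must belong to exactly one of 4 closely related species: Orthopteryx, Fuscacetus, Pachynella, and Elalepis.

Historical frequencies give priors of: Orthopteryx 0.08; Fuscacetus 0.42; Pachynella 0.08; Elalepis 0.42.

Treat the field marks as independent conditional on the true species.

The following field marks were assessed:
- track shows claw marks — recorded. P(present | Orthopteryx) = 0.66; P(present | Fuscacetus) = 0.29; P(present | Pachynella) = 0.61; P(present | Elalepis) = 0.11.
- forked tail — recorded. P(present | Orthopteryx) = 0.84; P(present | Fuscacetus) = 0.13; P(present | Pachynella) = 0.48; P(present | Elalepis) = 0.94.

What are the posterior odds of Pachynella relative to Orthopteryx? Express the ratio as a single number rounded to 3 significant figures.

0.528

Posterior odds equal prior odds times the likelihood ratio; only the two competing hypotheses matter.
  Pachynella: 0.08 × 0.61 × 0.48 = 0.023424
  Orthopteryx: 0.08 × 0.66 × 0.84 = 0.044352
Odds(Pachynella : Orthopteryx) = 0.023424 / 0.044352 ≈ 0.528.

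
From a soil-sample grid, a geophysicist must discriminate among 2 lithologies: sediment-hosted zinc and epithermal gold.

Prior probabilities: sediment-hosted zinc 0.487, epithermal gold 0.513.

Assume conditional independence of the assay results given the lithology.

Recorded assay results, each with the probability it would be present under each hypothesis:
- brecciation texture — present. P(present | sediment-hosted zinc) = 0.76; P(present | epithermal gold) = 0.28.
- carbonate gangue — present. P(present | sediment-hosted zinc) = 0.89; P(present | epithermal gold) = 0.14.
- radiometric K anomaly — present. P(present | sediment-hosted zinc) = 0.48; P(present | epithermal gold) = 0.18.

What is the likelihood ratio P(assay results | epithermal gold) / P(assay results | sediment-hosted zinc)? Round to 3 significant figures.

0.0217

Joint likelihood of the assay result pattern under each hypothesis:
  epithermal gold: 0.28 × 0.14 × 0.18 = 0.007056
  sediment-hosted zinc: 0.76 × 0.89 × 0.48 = 0.32467
Bayes factor = 0.007056 / 0.32467 ≈ 0.0217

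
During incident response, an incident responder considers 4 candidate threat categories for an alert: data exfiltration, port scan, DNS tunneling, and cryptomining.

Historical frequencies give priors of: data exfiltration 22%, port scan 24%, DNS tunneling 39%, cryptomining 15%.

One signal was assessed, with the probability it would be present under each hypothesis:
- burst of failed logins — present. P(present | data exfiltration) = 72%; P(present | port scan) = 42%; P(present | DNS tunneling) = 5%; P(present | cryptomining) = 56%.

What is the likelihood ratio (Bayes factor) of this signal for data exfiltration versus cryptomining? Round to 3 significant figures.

The Bayes factor is the ratio of the two likelihoods.
  data exfiltration: 0.72
  cryptomining: 0.56
Bayes factor = 0.72 / 0.56 ≈ 1.29

1.29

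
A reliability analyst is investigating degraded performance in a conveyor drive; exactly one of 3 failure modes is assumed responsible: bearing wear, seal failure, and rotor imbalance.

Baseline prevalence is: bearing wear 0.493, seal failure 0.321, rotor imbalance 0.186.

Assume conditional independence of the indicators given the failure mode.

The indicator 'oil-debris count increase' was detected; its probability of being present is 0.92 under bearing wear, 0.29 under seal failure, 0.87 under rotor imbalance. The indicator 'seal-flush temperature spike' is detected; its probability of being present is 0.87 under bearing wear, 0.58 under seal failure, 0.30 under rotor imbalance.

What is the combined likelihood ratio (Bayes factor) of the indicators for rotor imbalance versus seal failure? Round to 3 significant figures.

1.55

The Bayes factor is the ratio of the joint likelihoods of the indicator pattern under the two hypotheses.
  rotor imbalance: 0.87 × 0.30 = 0.261
  seal failure: 0.29 × 0.58 = 0.1682
Bayes factor = 0.261 / 0.1682 ≈ 1.55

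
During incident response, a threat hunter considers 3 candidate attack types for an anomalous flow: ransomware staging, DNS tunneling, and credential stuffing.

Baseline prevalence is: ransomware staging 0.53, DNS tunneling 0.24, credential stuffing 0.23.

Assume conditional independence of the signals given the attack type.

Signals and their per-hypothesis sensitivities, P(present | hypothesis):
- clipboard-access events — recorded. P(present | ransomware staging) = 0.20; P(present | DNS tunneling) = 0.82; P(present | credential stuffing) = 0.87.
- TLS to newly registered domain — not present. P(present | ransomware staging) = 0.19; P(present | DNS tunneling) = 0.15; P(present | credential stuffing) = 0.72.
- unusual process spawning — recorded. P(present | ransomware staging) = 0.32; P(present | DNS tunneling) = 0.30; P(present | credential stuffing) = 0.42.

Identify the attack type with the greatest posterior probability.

DNS tunneling

Multiply each prior by the joint likelihood of the signal pattern (using 1 − P(present | H) for each absent signal):
  ransomware staging: 0.53 × 0.20 × (1 − 0.19) × 0.32 = 0.027475
  DNS tunneling: 0.24 × 0.82 × (1 − 0.15) × 0.30 = 0.050184
  credential stuffing: 0.23 × 0.87 × (1 − 0.72) × 0.42 = 0.023532
Normalizing constant Z = 0.027475 + 0.050184 + 0.023532 = 0.10119.
P(ransomware staging | evidence) ≈ 0.027475 / 0.10119 ≈ 0.272
P(DNS tunneling | evidence) ≈ 0.050184 / 0.10119 ≈ 0.496
P(credential stuffing | evidence) ≈ 0.023532 / 0.10119 ≈ 0.233
The largest is 0.496, so DNS tunneling is most probable.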